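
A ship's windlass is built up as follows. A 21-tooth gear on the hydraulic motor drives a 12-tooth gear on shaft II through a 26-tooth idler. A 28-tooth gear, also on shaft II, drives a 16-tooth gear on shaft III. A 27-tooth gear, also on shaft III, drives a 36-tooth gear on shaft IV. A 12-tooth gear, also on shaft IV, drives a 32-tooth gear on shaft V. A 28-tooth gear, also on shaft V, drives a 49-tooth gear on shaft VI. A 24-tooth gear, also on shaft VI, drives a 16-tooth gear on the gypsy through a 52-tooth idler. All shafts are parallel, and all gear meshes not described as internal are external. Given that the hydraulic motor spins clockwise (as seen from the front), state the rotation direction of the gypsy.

clockwise

the hydraulic motor → shaft II: driver → idler → driven is 2 external meshes, 2 reversals → CW.
shaft II → shaft III: external mesh, 1 reversal → CCW.
shaft III → shaft IV: external mesh, 1 reversal → CW.
shaft IV → shaft V: external mesh, 1 reversal → CCW.
shaft V → shaft VI: external mesh, 1 reversal → CW.
shaft VI → the gypsy: driver → idler → driven is 2 external meshes, 2 reversals → CW.
8 reversals in total — an even number — so the gypsy turns the same way as the hydraulic motor.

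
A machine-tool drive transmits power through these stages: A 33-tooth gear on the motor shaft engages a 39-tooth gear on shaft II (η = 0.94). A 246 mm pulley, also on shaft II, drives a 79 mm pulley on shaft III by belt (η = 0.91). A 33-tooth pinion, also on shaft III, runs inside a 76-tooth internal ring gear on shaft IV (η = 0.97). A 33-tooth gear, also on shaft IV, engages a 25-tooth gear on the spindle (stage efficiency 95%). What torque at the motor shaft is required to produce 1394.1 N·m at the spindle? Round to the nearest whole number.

2671 N·m

Overall ratio R = 1.1818 × 0.32114 × 2.303 × 0.75758 = 0.66217; overall efficiency η = 0.94 × 0.91 × 0.97 × 0.95 = 0.7883.
Input torque = output torque / (R × η) = 1394.1 / (0.66217 × 0.7883) = 2670.9 N·m.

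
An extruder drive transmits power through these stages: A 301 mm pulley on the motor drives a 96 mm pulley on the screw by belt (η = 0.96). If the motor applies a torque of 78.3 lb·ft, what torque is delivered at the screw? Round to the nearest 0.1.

belt 96/301 = 0.31894 → τ = 78.3·0.31894·0.96 = 23.974 lb·ft

24.0 lb·ft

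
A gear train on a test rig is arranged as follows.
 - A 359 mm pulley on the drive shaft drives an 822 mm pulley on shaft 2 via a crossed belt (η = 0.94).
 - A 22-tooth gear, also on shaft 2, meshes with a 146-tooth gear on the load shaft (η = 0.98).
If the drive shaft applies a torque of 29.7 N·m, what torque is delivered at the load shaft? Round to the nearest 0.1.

belt 822/359 = 2.2897 → τ = 29.7·2.2897·0.94 = 63.924 N·m
gear mesh 146/22 = 6.6364 → τ = 63.924·6.6364·0.98 = 415.74 N·m

415.7 N·m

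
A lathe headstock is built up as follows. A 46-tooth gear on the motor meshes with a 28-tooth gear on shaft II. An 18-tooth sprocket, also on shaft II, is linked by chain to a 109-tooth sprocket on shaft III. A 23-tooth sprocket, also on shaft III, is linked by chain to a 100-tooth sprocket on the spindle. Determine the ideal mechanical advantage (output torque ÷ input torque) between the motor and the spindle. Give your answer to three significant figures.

16.0

Each stage contributes driven/driver: gear mesh 28/46 = 0.6087, chain 109/18 = 6.0556, chain 100/23 = 4.3478.
Overall: 0.6087 × 6.0556 × 4.3478 = 16.026.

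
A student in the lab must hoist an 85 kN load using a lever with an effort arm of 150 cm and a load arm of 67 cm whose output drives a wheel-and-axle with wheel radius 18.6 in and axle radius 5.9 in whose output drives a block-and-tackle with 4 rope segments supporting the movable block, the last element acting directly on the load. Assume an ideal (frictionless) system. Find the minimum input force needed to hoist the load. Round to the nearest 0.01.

3.01 kN

Lever MA = effort arm / load arm = 150/67 = 2.2388.
Wheel-and-axle MA = R/r = 18.6/5.9 = 3.1525.
Block-and-tackle MA = number of supporting rope parts = 4.
Combined ideal MA = 2.2388 × 3.1525 × 4 = 28.232.
Effort = load / MA = 85 / 28.232 = 3.0108 kN.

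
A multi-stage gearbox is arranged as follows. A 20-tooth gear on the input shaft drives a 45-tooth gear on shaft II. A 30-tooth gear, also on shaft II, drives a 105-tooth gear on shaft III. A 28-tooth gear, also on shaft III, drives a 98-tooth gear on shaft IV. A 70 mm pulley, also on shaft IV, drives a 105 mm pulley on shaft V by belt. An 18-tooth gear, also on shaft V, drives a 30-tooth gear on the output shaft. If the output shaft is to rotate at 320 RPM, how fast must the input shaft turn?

Overall ratio R = 2.25 × 3.5 × 3.5 × 1.5 × 1.6667 = 68.906.
Required input speed = output speed × R = 320 × 68.906 = 22050 RPM.

22050 RPM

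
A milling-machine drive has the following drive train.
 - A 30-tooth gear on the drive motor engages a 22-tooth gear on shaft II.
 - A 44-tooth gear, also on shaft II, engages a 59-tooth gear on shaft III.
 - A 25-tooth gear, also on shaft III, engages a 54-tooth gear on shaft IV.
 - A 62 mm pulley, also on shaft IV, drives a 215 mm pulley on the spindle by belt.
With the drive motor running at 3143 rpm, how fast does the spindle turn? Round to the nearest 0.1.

426.7 rpm

gear mesh 22/30 = 0.73333 → 3143/0.73333 = 4285.9 rpm
gear mesh 59/44 = 1.3409 → 4285.9/1.3409 = 3196.3 rpm
gear mesh 54/25 = 2.16 → 3196.3/2.16 = 1479.8 rpm
belt 215/62 = 3.4677 → 1479.8/3.4677 = 426.72 rpm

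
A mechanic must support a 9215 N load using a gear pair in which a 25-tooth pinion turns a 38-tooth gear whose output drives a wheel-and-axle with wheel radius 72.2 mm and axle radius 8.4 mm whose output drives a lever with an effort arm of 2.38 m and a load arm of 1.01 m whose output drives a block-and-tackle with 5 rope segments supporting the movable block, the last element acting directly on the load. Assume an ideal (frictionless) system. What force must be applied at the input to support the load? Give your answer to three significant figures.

Gear pair MA = 38/25 = 1.52.
Wheel-and-axle MA = R/r = 72.2/8.4 = 8.5952.
Lever MA = effort arm / load arm = 2.38/1.01 = 2.3564.
Block-and-tackle MA = number of supporting rope parts = 5.
Combined ideal MA = 1.52 × 8.5952 × 2.3564 × 5 = 153.93.
Effort = load / MA = 9215 / 153.93 = 59.864 N.

59.9 N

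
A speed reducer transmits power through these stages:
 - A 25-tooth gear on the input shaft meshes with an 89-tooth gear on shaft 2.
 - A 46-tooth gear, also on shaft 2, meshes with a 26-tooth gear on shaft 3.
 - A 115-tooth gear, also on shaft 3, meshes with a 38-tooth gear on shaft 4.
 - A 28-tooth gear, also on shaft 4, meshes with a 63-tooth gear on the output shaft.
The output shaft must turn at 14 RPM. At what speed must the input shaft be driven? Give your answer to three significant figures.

Overall ratio R = 3.56 × 0.56522 × 0.33043 × 2.25 = 1.496.
Required input speed = output speed × R = 14 × 1.496 = 20.944 RPM.

20.9 RPM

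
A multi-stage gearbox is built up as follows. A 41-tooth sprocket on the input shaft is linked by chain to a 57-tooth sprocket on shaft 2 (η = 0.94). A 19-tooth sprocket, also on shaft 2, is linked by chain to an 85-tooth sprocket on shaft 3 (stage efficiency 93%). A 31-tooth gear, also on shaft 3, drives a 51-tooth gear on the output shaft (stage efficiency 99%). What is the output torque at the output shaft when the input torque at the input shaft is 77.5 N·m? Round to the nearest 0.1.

After the chain (57/41): 77.5 × 1.3902 × 0.94 = 101.28 N·m
After the chain (85/19): 101.28 × 4.4737 × 0.93 = 421.38 N·m
After the gear mesh (51/31): 421.38 × 1.6452 × 0.99 = 686.3 N·m

686.3 N·m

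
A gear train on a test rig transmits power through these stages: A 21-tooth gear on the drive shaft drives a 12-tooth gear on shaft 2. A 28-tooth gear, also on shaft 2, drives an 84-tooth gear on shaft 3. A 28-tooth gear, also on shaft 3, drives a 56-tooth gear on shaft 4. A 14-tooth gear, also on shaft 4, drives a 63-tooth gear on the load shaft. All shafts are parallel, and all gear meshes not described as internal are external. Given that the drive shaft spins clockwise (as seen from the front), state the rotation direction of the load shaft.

the drive shaft → shaft 2: external mesh, 1 reversal → CCW.
shaft 2 → shaft 3: external mesh, 1 reversal → CW.
shaft 3 → shaft 4: external mesh, 1 reversal → CCW.
shaft 4 → the load shaft: external mesh, 1 reversal → CW.
4 reversals in total — an even number — so the load shaft turns the same way as the drive shaft.

clockwise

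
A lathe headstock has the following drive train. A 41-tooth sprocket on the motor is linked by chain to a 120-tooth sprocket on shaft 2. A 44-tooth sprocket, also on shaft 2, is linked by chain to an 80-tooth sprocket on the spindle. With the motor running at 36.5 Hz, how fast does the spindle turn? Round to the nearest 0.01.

6.86 Hz

the motor → shaft 2 (chain, 120/41): 36.5 ÷ 2.9268 = 12.471 Hz
shaft 2 → the spindle (chain, 80/44): 12.471 ÷ 1.8182 = 6.859 Hz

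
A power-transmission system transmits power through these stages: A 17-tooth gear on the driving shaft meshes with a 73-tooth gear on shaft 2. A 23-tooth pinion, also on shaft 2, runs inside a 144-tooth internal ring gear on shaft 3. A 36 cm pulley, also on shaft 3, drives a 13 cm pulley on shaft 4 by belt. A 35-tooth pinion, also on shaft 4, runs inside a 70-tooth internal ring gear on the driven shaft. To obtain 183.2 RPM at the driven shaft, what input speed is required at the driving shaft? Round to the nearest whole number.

3557 RPM

Overall ratio R = 4.2941 × 6.2609 × 0.36111 × 2 = 19.417.
Required input speed = output speed × R = 183.2 × 19.417 = 3557.2 RPM.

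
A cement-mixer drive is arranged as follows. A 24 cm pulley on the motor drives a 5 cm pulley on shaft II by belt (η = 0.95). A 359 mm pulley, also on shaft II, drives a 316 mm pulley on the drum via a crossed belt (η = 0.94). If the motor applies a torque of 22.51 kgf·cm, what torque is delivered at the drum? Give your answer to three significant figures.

Belt: ratio = 5/24 = 0.20833; torque at shaft II = 22.51 × 0.20833 × 0.95 = 4.4551 kgf·cm.
Belt: ratio = 316/359 = 0.88022; torque at the drum = 4.4551 × 0.88022 × 0.94 = 3.6862 kgf·cm.

3.69 kgf·cm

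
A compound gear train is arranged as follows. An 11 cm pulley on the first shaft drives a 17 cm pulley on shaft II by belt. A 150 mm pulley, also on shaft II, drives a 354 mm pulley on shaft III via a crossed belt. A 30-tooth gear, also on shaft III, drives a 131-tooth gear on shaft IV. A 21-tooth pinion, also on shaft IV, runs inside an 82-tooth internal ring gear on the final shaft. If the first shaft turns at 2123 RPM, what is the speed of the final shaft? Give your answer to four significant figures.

34.14 RPM

Belt: ratio = 17/11 = 1.5455, so shaft II turns at 2123 / 1.5455 = 1373.7 RPM.
Belt: ratio = 354/150 = 2.36, so shaft III turns at 1373.7 / 2.36 = 582.08 RPM.
Gear mesh: ratio = 131/30 = 4.3667, so shaft IV turns at 582.08 / 4.3667 = 133.3 RPM.
Internal gear: ratio = 82/21 = 3.9048, so the final shaft turns at 133.3 / 3.9048 = 34.138 RPM.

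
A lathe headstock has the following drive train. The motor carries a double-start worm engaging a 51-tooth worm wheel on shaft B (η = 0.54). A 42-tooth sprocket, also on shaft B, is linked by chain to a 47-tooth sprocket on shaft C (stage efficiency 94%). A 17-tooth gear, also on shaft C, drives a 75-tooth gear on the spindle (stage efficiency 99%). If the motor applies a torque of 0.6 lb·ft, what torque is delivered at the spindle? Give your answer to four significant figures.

37.96 lb·ft

After the worm (51/2): 0.6 × 25.5 × 0.54 = 8.262 lb·ft
After the chain (47/42): 8.262 × 1.119 × 0.94 = 8.6908 lb·ft
After the gear mesh (75/17): 8.6908 × 4.4118 × 0.99 = 37.959 lb·ft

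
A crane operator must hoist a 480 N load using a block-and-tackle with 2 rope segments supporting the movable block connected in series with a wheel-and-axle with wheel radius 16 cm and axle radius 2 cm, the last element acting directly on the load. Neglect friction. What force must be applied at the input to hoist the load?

30 N

Block-and-tackle MA = number of supporting rope parts = 2.
Wheel-and-axle MA = R/r = 16/2 = 8.
Combined ideal MA = 2 × 8 = 16.
Effort = load / MA = 480 / 16 = 30 N.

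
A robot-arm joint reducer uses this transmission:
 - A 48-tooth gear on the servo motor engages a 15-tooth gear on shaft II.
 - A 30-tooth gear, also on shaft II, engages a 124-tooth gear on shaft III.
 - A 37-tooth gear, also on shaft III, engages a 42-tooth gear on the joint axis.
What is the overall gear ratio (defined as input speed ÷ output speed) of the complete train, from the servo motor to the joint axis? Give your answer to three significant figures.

Each stage contributes driven/driver: gear mesh 15/48 = 0.3125, gear mesh 124/30 = 4.1333, gear mesh 42/37 = 1.1351.
Overall: 0.3125 × 4.1333 × 1.1351 = 1.4662.

1.47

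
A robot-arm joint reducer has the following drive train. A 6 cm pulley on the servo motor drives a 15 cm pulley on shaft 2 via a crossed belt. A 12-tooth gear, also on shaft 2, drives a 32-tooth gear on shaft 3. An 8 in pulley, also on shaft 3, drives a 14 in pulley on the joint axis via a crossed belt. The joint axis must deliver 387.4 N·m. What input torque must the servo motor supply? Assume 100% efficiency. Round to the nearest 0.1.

Overall ratio R = 2.5 × 2.6667 × 1.75 = 11.667.
Input torque = output torque / R = 387.4 / 11.667 = 33.206 N·m.

33.2 N·m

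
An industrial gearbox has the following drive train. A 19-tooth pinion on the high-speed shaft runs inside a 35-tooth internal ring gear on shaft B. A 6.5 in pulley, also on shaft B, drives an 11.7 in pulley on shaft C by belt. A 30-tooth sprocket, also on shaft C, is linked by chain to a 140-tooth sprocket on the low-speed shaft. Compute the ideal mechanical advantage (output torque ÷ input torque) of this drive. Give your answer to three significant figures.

Each stage contributes driven/driver: internal gear 35/19 = 1.8421, belt 11.7/6.5 = 1.8, chain 140/30 = 4.6667.
Overall: 1.8421 × 1.8 × 4.6667 = 15.474.

15.5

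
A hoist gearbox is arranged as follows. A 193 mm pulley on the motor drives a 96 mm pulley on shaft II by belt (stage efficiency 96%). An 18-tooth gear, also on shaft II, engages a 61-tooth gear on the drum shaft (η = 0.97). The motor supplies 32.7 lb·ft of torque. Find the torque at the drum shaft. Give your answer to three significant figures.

51.3 lb·ft

Belt: ratio = 96/193 = 0.49741; torque at shaft II = 32.7 × 0.49741 × 0.96 = 15.615 lb·ft.
Gear mesh: ratio = 61/18 = 3.3889; torque at the drum shaft = 15.615 × 3.3889 × 0.97 = 51.329 lb·ft.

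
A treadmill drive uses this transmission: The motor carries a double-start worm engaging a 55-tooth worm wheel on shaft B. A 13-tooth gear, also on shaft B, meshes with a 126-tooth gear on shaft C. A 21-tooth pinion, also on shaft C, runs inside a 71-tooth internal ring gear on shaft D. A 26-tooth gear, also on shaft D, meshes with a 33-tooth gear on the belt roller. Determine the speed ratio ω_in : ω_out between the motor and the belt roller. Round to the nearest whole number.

Each stage contributes driven/driver: worm 55/2 = 27.5, gear mesh 126/13 = 9.6923, internal gear 71/21 = 3.381, gear mesh 33/26 = 1.2692.
Overall: 27.5 × 9.6923 × 3.381 × 1.2692 = 1143.8.

1144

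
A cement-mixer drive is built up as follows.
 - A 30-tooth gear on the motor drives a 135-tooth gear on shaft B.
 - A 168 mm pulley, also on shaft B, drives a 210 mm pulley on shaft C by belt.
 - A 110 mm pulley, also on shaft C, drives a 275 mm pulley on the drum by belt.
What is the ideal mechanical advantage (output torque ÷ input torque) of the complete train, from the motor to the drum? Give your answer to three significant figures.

Each stage contributes driven/driver: gear mesh 135/30 = 4.5, belt 210/168 = 1.25, belt 275/110 = 2.5.
Overall: 4.5 × 1.25 × 2.5 = 14.062.

14.1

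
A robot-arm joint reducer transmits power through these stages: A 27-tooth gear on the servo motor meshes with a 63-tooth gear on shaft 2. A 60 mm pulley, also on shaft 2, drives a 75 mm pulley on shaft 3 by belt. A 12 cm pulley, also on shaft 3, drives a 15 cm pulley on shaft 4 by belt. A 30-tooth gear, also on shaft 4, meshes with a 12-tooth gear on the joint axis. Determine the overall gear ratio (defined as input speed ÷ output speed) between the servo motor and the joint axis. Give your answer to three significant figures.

Each stage contributes driven/driver: gear mesh 63/27 = 2.3333, belt 75/60 = 1.25, belt 15/12 = 1.25, gear mesh 12/30 = 0.4.
Overall: 2.3333 × 1.25 × 1.25 × 0.4 = 1.4583.

1.46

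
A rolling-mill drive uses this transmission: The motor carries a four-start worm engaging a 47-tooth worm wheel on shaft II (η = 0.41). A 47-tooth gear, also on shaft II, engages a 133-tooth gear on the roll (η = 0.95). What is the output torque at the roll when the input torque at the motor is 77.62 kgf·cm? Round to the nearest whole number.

worm 47/4 = 11.75 → τ = 77.62·11.75·0.41 = 373.93 kgf·cm
gear mesh 133/47 = 2.8298 → τ = 373.93·2.8298·0.95 = 1005.2 kgf·cm

1005 kgf·cm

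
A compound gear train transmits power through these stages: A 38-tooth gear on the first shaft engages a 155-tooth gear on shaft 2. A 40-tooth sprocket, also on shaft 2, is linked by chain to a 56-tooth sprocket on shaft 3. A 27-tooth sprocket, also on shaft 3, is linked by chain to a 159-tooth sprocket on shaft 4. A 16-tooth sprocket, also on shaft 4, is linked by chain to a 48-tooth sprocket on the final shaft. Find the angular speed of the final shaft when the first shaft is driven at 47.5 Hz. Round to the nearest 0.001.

0.471 Hz

the first shaft → shaft 2 (gear mesh, 155/38): 47.5 ÷ 4.0789 = 11.645 Hz
shaft 2 → shaft 3 (chain, 56/40): 11.645 ÷ 1.4 = 8.318 Hz
shaft 3 → shaft 4 (chain, 159/27): 8.318 ÷ 5.8889 = 1.4125 Hz
shaft 4 → the final shaft (chain, 48/16): 1.4125 ÷ 3 = 0.47083 Hz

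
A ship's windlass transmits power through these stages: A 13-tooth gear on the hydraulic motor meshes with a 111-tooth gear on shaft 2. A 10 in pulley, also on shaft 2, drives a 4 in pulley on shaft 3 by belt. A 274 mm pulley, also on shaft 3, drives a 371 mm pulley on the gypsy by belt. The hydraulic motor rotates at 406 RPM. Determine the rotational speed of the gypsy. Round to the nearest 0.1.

Gear mesh: ratio = 111/13 = 8.5385, so shaft 2 turns at 406 / 8.5385 = 47.55 RPM.
Belt: ratio = 4/10 = 0.4, so shaft 3 turns at 47.55 / 0.4 = 118.87 RPM.
Belt: ratio = 371/274 = 1.354, so the gypsy turns at 118.87 / 1.354 = 87.794 RPM.

87.8 RPM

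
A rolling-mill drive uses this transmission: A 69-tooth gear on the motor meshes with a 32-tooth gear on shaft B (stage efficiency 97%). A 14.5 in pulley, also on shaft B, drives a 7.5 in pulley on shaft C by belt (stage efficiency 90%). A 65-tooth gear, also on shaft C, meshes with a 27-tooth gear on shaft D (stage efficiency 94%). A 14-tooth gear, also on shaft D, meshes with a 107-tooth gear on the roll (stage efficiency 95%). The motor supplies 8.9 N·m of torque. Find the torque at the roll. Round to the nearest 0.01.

After the gear mesh (32/69): 8.9 × 0.46377 × 0.97 = 4.0037 N·m
After the belt (7.5/14.5): 4.0037 × 0.51724 × 0.90 = 1.8638 N·m
After the gear mesh (27/65): 1.8638 × 0.41538 × 0.94 = 0.72774 N·m
After the gear mesh (107/14): 0.72774 × 7.6429 × 0.95 = 5.2839 N·m

5.28 N·m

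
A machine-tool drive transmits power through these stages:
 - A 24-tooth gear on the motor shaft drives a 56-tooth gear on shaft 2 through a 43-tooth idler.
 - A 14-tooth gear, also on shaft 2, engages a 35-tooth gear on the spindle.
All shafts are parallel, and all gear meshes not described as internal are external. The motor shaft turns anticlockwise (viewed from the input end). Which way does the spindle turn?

the motor shaft → shaft 2: driver → idler → driven is 2 external meshes, 2 reversals → CCW.
shaft 2 → the spindle: external mesh, 1 reversal → CW.
3 reversals in total — an odd number — so the spindle turns opposite to the motor shaft.

clockwise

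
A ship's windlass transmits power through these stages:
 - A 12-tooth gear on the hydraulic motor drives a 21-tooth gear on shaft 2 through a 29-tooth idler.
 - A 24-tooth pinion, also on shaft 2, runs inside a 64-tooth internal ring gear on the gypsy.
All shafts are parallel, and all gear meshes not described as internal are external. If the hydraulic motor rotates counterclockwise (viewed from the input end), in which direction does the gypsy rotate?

the hydraulic motor → shaft 2: driver → idler → driven is 2 external meshes, 2 reversals → CCW.
shaft 2 → the gypsy: internal mesh, same direction → CCW.
2 reversals in total — an even number — so the gypsy turns the same way as the hydraulic motor.

counterclockwise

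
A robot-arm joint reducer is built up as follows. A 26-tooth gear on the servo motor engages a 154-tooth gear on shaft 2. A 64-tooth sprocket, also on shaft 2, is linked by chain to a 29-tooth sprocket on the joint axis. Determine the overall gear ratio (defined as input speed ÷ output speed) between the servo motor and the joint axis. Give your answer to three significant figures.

2.68

Each stage contributes driven/driver: gear mesh 154/26 = 5.9231, chain 29/64 = 0.45312.
Overall: 5.9231 × 0.45312 = 2.6839.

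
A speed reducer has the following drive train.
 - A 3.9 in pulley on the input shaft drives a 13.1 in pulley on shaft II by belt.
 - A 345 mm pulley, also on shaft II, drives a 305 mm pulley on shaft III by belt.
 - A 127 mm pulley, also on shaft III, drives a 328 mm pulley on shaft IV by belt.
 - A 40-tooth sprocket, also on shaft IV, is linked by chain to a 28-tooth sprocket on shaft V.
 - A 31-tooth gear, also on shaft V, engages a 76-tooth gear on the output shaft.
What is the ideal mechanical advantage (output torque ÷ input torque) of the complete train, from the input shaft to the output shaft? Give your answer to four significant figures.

Each stage contributes driven/driver: belt 13.1/3.9 = 3.359, belt 305/345 = 0.88406, belt 328/127 = 2.5827, chain 28/40 = 0.7, gear mesh 76/31 = 2.4516.
Overall: 3.359 × 0.88406 × 2.5827 × 0.7 × 2.4516 = 13.162.

13.16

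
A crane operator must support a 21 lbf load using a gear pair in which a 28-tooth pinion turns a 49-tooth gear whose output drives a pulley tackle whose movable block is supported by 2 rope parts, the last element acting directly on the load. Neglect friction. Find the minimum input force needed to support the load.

6 lbf

Gear pair MA = 49/28 = 1.75.
Block-and-tackle MA = number of supporting rope parts = 2.
Combined ideal MA = 1.75 × 2 = 3.5.
Effort = load / MA = 21 / 3.5 = 6 lbf.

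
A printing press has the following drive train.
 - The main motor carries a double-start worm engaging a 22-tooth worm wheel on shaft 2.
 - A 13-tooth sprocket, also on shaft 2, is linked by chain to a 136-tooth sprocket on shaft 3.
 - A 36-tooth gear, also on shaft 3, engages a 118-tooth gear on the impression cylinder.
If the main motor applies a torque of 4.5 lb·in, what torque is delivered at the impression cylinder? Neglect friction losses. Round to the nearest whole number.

Worm: ratio = 22/2 = 11; torque at shaft 2 = 4.5 × 11 = 49.5 lb·in.
Chain: ratio = 136/13 = 10.462; torque at shaft 3 = 49.5 × 10.462 = 517.85 lb·in.
Gear mesh: ratio = 118/36 = 3.2778; torque at the impression cylinder = 517.85 × 3.2778 = 1697.4 lb·in.

1697 lb·in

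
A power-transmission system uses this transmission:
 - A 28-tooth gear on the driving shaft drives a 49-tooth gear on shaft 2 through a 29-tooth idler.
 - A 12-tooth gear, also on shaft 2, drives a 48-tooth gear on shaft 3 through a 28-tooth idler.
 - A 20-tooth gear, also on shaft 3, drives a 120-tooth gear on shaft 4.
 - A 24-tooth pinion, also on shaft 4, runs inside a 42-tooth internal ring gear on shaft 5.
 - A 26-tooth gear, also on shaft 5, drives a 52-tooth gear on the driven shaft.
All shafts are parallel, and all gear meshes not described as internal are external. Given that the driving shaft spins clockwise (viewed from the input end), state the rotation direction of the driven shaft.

the driving shaft → shaft 2: driver → idler → driven is 2 external meshes, 2 reversals → CW.
shaft 2 → shaft 3: driver → idler → driven is 2 external meshes, 2 reversals → CW.
shaft 3 → shaft 4: external mesh, 1 reversal → CCW.
shaft 4 → shaft 5: internal mesh, same direction → CCW.
shaft 5 → the driven shaft: external mesh, 1 reversal → CW.
6 reversals in total — an even number — so the driven shaft turns the same way as the driving shaft.

clockwise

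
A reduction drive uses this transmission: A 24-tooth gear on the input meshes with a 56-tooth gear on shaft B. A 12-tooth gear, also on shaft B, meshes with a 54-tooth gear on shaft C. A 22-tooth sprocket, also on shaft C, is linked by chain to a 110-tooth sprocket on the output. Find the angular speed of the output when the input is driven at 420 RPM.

Gear mesh: ratio = 56/24 = 2.3333, so shaft B turns at 420 / 2.3333 = 180 RPM.
Gear mesh: ratio = 54/12 = 4.5, so shaft C turns at 180 / 4.5 = 40 RPM.
Chain: ratio = 110/22 = 5, so the output turns at 40 / 5 = 8 RPM.

8 RPM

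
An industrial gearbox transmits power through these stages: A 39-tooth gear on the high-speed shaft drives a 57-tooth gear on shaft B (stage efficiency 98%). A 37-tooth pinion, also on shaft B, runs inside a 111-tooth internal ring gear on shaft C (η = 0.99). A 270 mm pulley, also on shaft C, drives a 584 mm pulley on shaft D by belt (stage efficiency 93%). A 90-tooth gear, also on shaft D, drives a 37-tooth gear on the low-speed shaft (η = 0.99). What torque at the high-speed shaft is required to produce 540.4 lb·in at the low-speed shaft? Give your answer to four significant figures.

155.2 lb·in

Overall ratio R = 1.4615 × 3 × 2.163 × 0.41111 = 3.8989; overall efficiency η = 0.98 × 0.99 × 0.93 × 0.99 = 0.8933.
Input torque = output torque / (R × η) = 540.4 / (3.8989 × 0.8933) = 155.17 lb·in.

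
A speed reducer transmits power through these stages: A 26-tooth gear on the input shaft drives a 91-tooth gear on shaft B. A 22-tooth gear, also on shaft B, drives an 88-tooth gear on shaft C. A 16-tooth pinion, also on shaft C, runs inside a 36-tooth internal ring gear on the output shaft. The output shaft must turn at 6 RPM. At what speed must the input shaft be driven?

189 RPM

Overall ratio R = 3.5 × 4 × 2.25 = 31.5.
Required input speed = output speed × R = 6 × 31.5 = 189 RPM.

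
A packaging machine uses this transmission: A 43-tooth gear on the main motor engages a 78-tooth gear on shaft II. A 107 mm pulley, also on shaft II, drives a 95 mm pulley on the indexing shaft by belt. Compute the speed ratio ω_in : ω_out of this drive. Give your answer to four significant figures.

1.611

Each stage contributes driven/driver: gear mesh 78/43 = 1.814, belt 95/107 = 0.88785.
Overall: 1.814 × 0.88785 = 1.6105.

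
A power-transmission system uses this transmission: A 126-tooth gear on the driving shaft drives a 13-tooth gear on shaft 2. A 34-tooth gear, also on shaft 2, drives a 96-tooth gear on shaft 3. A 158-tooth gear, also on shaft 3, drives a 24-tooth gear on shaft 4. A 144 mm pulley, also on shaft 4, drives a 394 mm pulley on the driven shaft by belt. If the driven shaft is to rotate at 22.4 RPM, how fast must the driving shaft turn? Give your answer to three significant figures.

Overall ratio R = 0.10317 × 2.8235 × 0.1519 × 2.7361 = 0.12107.
Required input speed = output speed × R = 22.4 × 0.12107 = 2.7121 RPM.

2.71 RPM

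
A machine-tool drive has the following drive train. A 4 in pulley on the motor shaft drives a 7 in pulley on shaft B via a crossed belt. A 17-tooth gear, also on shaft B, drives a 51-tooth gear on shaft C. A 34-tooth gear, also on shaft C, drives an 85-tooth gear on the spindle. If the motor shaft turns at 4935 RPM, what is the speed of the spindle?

belt 7/4 = 1.75 → 4935/1.75 = 2820 RPM
gear mesh 51/17 = 3 → 2820/3 = 940 RPM
gear mesh 85/34 = 2.5 → 940/2.5 = 376 RPM

376 RPM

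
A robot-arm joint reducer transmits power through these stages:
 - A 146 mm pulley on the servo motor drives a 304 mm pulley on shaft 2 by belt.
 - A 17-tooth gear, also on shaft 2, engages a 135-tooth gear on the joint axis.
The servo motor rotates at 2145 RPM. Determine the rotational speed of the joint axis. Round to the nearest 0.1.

129.7 RPM

Belt: ratio = 304/146 = 2.0822, so shaft 2 turns at 2145 / 2.0822 = 1030.2 RPM.
Gear mesh: ratio = 135/17 = 7.9412, so the joint axis turns at 1030.2 / 7.9412 = 129.72 RPM.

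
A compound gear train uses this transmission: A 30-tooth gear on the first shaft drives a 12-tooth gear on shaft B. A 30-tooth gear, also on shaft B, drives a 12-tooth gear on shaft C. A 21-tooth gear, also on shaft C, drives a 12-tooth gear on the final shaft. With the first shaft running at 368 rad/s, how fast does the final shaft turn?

Gear mesh: ratio = 12/30 = 0.4, so shaft B turns at 368 / 0.4 = 920 rad/s.
Gear mesh: ratio = 12/30 = 0.4, so shaft C turns at 920 / 0.4 = 2300 rad/s.
Gear mesh: ratio = 12/21 = 0.57143, so the final shaft turns at 2300 / 0.57143 = 4025 rad/s.

4025 rad/s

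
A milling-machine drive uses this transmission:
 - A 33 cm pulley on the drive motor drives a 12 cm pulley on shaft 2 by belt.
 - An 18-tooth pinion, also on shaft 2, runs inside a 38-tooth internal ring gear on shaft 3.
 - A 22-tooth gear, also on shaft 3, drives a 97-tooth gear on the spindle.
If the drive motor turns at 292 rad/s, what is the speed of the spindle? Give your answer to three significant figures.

the drive motor → shaft 2 (belt, 12/33): 292 ÷ 0.36364 = 803 rad/s
shaft 2 → shaft 3 (internal gear, 38/18): 803 ÷ 2.1111 = 380.37 rad/s
shaft 3 → the spindle (gear mesh, 97/22): 380.37 ÷ 4.4091 = 86.269 rad/s

86.3 rad/s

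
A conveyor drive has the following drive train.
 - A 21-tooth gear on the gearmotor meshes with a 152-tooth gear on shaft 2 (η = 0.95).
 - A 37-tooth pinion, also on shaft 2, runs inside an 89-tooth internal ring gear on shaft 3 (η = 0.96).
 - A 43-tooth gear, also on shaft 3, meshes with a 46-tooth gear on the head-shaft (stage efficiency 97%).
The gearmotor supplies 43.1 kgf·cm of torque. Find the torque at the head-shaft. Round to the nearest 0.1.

Gear mesh: ratio = 152/21 = 7.2381; torque at shaft 2 = 43.1 × 7.2381 × 0.95 = 296.36 kgf·cm.
Internal gear: ratio = 89/37 = 2.4054; torque at shaft 3 = 296.36 × 2.4054 × 0.96 = 684.36 kgf·cm.
Gear mesh: ratio = 46/43 = 1.0698; torque at the head-shaft = 684.36 × 1.0698 × 0.97 = 710.14 kgf·cm.

710.1 kgf·cm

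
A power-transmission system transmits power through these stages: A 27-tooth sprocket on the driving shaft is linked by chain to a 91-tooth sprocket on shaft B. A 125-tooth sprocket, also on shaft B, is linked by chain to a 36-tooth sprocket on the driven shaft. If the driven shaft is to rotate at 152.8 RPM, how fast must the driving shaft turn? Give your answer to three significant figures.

Overall ratio R = 3.3704 × 0.288 = 0.97067.
Required input speed = output speed × R = 152.8 × 0.97067 = 148.32 RPM.

148 RPM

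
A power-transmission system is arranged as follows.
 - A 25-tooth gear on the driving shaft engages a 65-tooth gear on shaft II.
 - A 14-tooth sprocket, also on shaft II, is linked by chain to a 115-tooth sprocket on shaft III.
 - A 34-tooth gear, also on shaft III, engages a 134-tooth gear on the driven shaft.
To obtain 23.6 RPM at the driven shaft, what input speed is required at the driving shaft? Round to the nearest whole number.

Overall ratio R = 2.6 × 8.2143 × 3.9412 = 84.172.
Required input speed = output speed × R = 23.6 × 84.172 = 1986.5 RPM.

1986 RPM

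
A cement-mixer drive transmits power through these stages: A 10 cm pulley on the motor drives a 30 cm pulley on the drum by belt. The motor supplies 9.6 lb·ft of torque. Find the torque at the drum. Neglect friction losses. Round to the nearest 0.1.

28.8 lb·ft

Belt: ratio = 30/10 = 3; torque at the drum = 9.6 × 3 = 28.8 lb·ft.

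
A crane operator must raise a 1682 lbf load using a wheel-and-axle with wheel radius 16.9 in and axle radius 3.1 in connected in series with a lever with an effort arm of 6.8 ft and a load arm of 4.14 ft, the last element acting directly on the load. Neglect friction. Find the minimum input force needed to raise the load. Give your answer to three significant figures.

188 lbf

Wheel-and-axle MA = R/r = 16.9/3.1 = 5.4516.
Lever MA = effort arm / load arm = 6.8/4.14 = 1.6425.
Combined ideal MA = 5.4516 × 1.6425 = 8.9543.
Effort = load / MA = 1682 / 8.9543 = 187.84 lbf.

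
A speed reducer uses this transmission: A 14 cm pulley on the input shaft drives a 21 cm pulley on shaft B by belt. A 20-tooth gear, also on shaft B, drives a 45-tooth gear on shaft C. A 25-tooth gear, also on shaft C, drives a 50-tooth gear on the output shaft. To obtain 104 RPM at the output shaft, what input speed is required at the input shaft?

Overall ratio R = 1.5 × 2.25 × 2 = 6.75.
Required input speed = output speed × R = 104 × 6.75 = 702 RPM.

702 RPM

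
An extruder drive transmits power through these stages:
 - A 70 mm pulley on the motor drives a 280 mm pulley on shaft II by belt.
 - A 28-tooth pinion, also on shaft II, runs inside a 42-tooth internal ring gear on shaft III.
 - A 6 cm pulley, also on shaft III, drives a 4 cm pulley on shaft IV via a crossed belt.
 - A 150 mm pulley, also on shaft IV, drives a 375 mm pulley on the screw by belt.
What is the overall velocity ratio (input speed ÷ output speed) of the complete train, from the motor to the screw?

Each stage contributes driven/driver: belt 280/70 = 4, internal gear 42/28 = 1.5, belt 4/6 = 0.66667, belt 375/150 = 2.5.
Overall: 4 × 1.5 × 0.66667 × 2.5 = 10.

10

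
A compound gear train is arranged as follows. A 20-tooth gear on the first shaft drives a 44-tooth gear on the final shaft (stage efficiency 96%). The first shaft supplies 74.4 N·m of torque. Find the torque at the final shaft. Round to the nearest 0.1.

157.1 N·m

gear mesh 44/20 = 2.2 → τ = 74.4·2.2·0.96 = 157.13 N·m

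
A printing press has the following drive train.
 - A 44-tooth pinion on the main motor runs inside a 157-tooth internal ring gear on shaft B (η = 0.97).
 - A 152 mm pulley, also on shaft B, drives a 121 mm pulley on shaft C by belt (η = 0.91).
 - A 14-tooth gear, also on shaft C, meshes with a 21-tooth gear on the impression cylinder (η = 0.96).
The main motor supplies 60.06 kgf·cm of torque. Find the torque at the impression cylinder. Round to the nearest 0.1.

After the internal gear (157/44): 60.06 × 3.5682 × 0.97 = 207.88 kgf·cm
After the belt (121/152): 207.88 × 0.79605 × 0.91 = 150.59 kgf·cm
After the gear mesh (21/14): 150.59 × 1.5 × 0.96 = 216.85 kgf·cm

216.8 kgf·cm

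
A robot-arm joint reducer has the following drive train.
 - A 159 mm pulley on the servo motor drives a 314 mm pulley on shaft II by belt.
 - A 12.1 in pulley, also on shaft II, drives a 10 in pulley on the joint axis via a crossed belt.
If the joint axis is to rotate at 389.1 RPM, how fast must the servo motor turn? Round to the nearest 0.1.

Overall ratio R = 1.9748 × 0.82645 = 1.6321.
Required input speed = output speed × R = 389.1 × 1.6321 = 635.05 RPM.

635.1 RPM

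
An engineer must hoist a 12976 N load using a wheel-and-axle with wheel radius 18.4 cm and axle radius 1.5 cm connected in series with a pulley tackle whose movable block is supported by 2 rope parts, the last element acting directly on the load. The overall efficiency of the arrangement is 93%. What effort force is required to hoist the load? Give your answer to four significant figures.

Wheel-and-axle MA = R/r = 18.4/1.5 = 12.267.
Block-and-tackle MA = number of supporting rope parts = 2.
Combined ideal MA = 12.267 × 2 = 24.533.
Actual MA = 24.533 × 0.93 = 22.816.
Effort = load / actual MA = 12976 / 22.816 = 568.72 N.

568.7 N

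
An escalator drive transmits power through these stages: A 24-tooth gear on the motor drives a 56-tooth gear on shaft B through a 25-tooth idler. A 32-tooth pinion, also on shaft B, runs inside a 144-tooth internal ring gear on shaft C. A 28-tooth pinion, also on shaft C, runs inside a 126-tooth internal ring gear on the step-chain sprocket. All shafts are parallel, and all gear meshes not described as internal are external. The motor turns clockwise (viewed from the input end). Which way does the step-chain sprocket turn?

clockwise

the motor → shaft B: driver → idler → driven is 2 external meshes, 2 reversals → CW.
shaft B → shaft C: internal mesh, same direction → CW.
shaft C → the step-chain sprocket: internal mesh, same direction → CW.
2 reversals in total — an even number — so the step-chain sprocket turns the same way as the motor.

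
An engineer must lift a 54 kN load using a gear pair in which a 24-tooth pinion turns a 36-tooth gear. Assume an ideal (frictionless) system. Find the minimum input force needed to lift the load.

36 kN

Gear pair MA = 36/24 = 1.5.
Effort = load / MA = 54 / 1.5 = 36 kN.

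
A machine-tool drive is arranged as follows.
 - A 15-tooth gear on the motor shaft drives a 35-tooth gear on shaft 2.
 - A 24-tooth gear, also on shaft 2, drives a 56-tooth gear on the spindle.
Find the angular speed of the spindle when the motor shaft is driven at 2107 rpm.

Gear mesh: ratio = 35/15 = 2.3333, so shaft 2 turns at 2107 / 2.3333 = 903 rpm.
Gear mesh: ratio = 56/24 = 2.3333, so the spindle turns at 903 / 2.3333 = 387 rpm.

387 rpm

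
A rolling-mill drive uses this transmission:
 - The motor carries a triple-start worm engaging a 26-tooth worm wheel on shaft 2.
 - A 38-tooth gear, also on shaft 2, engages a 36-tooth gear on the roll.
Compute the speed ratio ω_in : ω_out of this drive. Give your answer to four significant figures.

Each stage contributes driven/driver: worm 26/3 = 8.6667, gear mesh 36/38 = 0.94737.
Overall: 8.6667 × 0.94737 = 8.2105.

8.211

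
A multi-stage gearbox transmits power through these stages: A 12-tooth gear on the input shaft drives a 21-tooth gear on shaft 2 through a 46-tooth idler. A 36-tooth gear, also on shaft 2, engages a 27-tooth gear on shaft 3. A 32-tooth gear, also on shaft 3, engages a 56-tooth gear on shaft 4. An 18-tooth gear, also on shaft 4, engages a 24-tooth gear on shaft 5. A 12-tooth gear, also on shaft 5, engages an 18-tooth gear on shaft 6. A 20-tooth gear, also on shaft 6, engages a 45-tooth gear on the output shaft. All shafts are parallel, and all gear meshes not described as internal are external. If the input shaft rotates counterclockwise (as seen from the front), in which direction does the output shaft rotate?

clockwise

the input shaft → shaft 2: driver → idler → driven is 2 external meshes, 2 reversals → CCW.
shaft 2 → shaft 3: external mesh, 1 reversal → CW.
shaft 3 → shaft 4: external mesh, 1 reversal → CCW.
shaft 4 → shaft 5: external mesh, 1 reversal → CW.
shaft 5 → shaft 6: external mesh, 1 reversal → CCW.
shaft 6 → the output shaft: external mesh, 1 reversal → CW.
7 reversals in total — an odd number — so the output shaft turns opposite to the input shaft.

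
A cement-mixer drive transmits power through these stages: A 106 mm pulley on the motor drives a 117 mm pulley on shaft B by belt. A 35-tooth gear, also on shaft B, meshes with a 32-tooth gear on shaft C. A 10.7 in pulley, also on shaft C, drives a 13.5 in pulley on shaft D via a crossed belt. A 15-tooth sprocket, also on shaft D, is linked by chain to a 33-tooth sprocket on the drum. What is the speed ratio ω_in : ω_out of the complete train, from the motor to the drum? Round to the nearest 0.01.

2.80

Each stage contributes driven/driver: belt 117/106 = 1.1038, gear mesh 32/35 = 0.91429, belt 13.5/10.7 = 1.2617, chain 33/15 = 2.2.
Overall: 1.1038 × 0.91429 × 1.2617 × 2.2 = 2.8011.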